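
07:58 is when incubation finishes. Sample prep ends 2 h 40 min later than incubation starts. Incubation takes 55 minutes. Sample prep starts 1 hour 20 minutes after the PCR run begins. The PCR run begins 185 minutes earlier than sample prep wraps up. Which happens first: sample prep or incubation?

incubation

Incubation starts at 07:58 − 55 min = 07:03.
Sample prep ends at 07:03 + 160 min = 09:43.
The PCR run starts at 09:43 − 185 min = 06:38.
Sample prep starts at 06:38 + 80 min = 07:58.
Sample prep starts at 07:58 and incubation starts at 07:03, so incubation is first.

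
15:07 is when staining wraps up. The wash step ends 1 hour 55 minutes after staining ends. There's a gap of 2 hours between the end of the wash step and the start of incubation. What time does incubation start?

19:02

The wash step ends at 15:07 + 115 min = 17:02.
Incubation starts at 17:02 + 120 min = 19:02.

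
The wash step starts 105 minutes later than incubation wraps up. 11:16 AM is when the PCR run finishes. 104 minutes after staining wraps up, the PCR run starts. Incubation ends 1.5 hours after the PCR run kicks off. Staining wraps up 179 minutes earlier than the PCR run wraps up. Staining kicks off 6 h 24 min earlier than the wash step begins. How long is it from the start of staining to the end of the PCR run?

Staining ends at 11:16 AM − 179 min = 8:17 AM.
The PCR run starts at 8:17 AM + 104 min = 10:01 AM.
Incubation ends at 10:01 AM + 90 min = 11:31 AM.
The wash step starts at 11:31 AM + 105 min = 1:16 PM.
Staining starts at 1:16 PM − 384 min = 6:52 AM.
From 6:52 AM to 11:16 AM is 264 minutes.

264 minutes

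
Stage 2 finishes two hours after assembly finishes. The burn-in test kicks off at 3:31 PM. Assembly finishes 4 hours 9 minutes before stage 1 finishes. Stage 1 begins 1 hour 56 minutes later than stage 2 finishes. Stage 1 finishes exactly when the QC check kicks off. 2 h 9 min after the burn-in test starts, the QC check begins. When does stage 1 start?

5:27 PM

The QC check starts at 3:31 PM + 129 min = 5:40 PM.
So stage 1 ends at 5:40 PM.
Assembly ends at 5:40 PM − 249 min = 1:31 PM.
Stage 2 ends at 1:31 PM + 120 min = 3:31 PM.
Stage 1 starts at 3:31 PM + 116 min = 5:27 PM.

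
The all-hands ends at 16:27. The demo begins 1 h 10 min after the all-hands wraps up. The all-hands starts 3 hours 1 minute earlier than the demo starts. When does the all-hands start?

14:36

The demo starts at 16:27 + 70 min = 17:37.
The all-hands starts at 17:37 − 181 min = 14:36.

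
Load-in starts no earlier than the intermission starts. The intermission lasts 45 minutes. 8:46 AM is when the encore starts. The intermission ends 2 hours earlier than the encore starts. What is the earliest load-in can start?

6:01 AM

The intermission ends at 8:46 AM − 120 min = 6:46 AM.
The intermission starts at 6:46 AM − 45 min = 6:01 AM.
Load-in is bounded by the intermission, so the earliest it can start is 6:01 AM.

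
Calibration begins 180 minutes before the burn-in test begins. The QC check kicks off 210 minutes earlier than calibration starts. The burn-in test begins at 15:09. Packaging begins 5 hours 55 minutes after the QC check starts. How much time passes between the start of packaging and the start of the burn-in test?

Calibration starts at 15:09 − 180 min = 12:09.
The QC check starts at 12:09 − 210 min = 08:39.
Packaging starts at 08:39 + 355 min = 14:34.
From 14:34 to 15:09 is 35 minutes.

35 minutes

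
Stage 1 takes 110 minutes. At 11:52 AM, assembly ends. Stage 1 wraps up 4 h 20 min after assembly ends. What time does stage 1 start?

Stage 1 ends at 11:52 AM + 260 min = 4:12 PM.
Stage 1 starts at 4:12 PM − 110 min = 2:22 PM.

2:22 PM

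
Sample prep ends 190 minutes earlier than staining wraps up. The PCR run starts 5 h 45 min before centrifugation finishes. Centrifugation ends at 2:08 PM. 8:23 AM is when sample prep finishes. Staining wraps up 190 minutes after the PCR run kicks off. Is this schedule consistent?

The PCR run starts at 2:08 PM − 345 min = 8:23 AM.
Staining ends at 8:23 AM + 190 min = 11:33 AM.
Sample prep ends at 11:33 AM − 190 min = 8:23 AM.
That matches the stated 8:23 AM, so the schedule is consistent.

Yes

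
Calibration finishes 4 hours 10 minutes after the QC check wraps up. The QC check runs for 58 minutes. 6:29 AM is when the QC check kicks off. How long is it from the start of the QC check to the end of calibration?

5 h 8 min

The QC check ends at 6:29 AM + 58 min = 7:27 AM.
Calibration ends at 7:27 AM + 250 min = 11:37 AM.
From 6:29 AM to 11:37 AM is 5 h 8 min.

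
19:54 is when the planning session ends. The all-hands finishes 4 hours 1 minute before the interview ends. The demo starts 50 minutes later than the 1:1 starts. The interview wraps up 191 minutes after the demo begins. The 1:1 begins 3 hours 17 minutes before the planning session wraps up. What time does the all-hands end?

16:37

The 1:1 starts at 19:54 − 197 min = 16:37.
The demo starts at 16:37 + 50 min = 17:27.
The interview ends at 17:27 + 191 min = 20:38.
The all-hands ends at 20:38 − 241 min = 16:37.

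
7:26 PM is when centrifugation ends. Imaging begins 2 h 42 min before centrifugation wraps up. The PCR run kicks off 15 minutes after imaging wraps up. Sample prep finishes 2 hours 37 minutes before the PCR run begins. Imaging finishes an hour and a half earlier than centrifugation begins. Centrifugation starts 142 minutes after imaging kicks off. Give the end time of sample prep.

Imaging starts at 7:26 PM − 162 min = 4:44 PM.
Centrifugation starts at 4:44 PM + 142 min = 7:06 PM.
Imaging ends at 7:06 PM − 90 min = 5:36 PM.
The PCR run starts at 5:36 PM + 15 min = 5:51 PM.
Sample prep ends at 5:51 PM − 157 min = 3:14 PM.

3:14 PM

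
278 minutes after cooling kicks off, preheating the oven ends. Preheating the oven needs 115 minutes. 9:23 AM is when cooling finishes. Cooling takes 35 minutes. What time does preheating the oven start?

11:31 AM

Cooling starts at 9:23 AM − 35 min = 8:48 AM.
Preheating the oven ends at 8:48 AM + 278 min = 1:26 PM.
Preheating the oven starts at 1:26 PM − 115 min = 11:31 AM.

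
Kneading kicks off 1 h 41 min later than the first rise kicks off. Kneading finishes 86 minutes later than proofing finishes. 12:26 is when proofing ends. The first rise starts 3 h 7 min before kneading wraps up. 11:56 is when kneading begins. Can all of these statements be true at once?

No

Kneading ends at 12:26 + 86 min = 13:52.
The first rise starts at 13:52 − 187 min = 10:45.
Kneading starts at 10:45 + 101 min = 12:26.
But kneading is also said to start at 11:56 — a 30-minute conflict.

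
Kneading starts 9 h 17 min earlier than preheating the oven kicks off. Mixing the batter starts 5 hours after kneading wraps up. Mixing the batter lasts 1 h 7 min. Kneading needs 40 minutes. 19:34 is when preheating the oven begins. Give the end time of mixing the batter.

17:04

Kneading starts at 19:34 − 557 min = 10:17.
Kneading ends at 10:17 + 40 min = 10:57.
Mixing the batter starts at 10:57 + 300 min = 15:57.
Mixing the batter ends at 15:57 + 67 min = 17:04.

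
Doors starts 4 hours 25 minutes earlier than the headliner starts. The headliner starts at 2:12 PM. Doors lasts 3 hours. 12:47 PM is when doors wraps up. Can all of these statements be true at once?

Doors starts at 2:12 PM − 265 min = 9:47 AM.
Doors ends at 9:47 AM + 180 min = 12:47 PM.
That matches the stated 12:47 PM, so the schedule is consistent.

Yes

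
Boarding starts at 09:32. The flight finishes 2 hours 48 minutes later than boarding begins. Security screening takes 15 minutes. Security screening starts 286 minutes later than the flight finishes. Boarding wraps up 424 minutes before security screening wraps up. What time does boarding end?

The flight ends at 09:32 + 168 min = 12:20.
Security screening starts at 12:20 + 286 min = 17:06.
Security screening ends at 17:06 + 15 min = 17:21.
Boarding ends at 17:21 − 424 min = 10:17.

10:17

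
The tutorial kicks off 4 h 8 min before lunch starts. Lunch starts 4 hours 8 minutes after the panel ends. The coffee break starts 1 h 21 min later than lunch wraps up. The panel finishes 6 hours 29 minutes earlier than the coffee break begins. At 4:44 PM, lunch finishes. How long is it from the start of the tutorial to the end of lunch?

The coffee break starts at 4:44 PM + 81 min = 6:05 PM.
The panel ends at 6:05 PM − 389 min = 11:36 AM.
Lunch starts at 11:36 AM + 248 min = 3:44 PM.
The tutorial starts at 3:44 PM − 248 min = 11:36 AM.
From 11:36 AM to 4:44 PM is 308 minutes.

308 minutes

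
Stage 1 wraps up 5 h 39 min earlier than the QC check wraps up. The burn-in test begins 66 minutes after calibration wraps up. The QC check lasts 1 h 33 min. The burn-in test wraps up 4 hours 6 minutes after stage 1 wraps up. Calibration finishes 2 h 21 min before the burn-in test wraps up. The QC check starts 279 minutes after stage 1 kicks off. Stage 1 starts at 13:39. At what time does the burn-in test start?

17:03

The QC check starts at 13:39 + 279 min = 18:18.
The QC check ends at 18:18 + 93 min = 19:51.
Stage 1 ends at 19:51 − 339 min = 14:12.
The burn-in test ends at 14:12 + 246 min = 18:18.
Calibration ends at 18:18 − 141 min = 15:57.
The burn-in test starts at 15:57 + 66 min = 17:03.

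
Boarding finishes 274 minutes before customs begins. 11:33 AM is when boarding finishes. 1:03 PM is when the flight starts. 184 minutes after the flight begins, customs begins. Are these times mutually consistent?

Customs starts at 1:03 PM + 184 min = 4:07 PM.
Boarding ends at 4:07 PM − 274 min = 11:33 AM.
That matches the stated 11:33 AM, so the schedule is consistent.

Yes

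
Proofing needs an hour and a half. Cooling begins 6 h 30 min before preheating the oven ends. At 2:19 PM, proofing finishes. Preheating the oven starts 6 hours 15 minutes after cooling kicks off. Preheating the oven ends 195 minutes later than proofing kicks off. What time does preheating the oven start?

Proofing starts at 2:19 PM − 90 min = 12:49 PM.
Preheating the oven ends at 12:49 PM + 195 min = 4:04 PM.
Cooling starts at 4:04 PM − 390 min = 9:34 AM.
Preheating the oven starts at 9:34 AM + 375 min = 3:49 PM.

3:49 PM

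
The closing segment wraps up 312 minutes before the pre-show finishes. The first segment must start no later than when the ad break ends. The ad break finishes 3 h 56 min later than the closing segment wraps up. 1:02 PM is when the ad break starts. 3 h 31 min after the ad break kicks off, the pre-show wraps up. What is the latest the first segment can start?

3:17 PM

The pre-show ends at 1:02 PM + 211 min = 4:33 PM.
The closing segment ends at 4:33 PM − 312 min = 11:21 AM.
The ad break ends at 11:21 AM + 236 min = 3:17 PM.
The first segment is bounded by the ad break, so the latest it can start is 3:17 PM.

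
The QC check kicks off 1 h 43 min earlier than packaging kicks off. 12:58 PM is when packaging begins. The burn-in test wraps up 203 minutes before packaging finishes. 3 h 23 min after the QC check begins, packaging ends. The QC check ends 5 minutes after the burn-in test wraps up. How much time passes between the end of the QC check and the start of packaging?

98 minutes

The QC check starts at 12:58 PM − 103 min = 11:15 AM.
Packaging ends at 11:15 AM + 203 min = 2:38 PM.
The burn-in test ends at 2:38 PM − 203 min = 11:15 AM.
The QC check ends at 11:15 AM + 5 min = 11:20 AM.
From 11:20 AM to 12:58 PM is 98 minutes.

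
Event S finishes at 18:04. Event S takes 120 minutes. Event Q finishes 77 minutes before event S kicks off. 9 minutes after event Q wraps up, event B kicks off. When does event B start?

14:56

Event S starts at 18:04 − 120 min = 16:04.
Event Q ends at 16:04 − 77 min = 14:47.
Event B starts at 14:47 + 9 min = 14:56.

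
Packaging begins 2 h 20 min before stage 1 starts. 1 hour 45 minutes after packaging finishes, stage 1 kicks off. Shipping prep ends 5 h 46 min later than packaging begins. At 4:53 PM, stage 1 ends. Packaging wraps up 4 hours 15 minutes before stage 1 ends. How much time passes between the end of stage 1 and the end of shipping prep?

Packaging ends at 4:53 PM − 255 min = 12:38 PM.
Stage 1 starts at 12:38 PM + 105 min = 2:23 PM.
Packaging starts at 2:23 PM − 140 min = 12:03 PM.
Shipping prep ends at 12:03 PM + 346 min = 5:49 PM.
From 4:53 PM to 5:49 PM is 56 minutes.

56 minutes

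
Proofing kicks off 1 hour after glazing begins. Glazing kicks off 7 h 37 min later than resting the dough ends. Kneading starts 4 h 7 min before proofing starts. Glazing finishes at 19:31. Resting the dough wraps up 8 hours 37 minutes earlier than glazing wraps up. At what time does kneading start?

15:24

Resting the dough ends at 19:31 − 517 min = 10:54.
Glazing starts at 10:54 + 457 min = 18:31.
Proofing starts at 18:31 + 60 min = 19:31.
Kneading starts at 19:31 − 247 min = 15:24.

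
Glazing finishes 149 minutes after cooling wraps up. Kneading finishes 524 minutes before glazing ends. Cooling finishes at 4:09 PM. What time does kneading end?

Glazing ends at 4:09 PM + 149 min = 6:38 PM.
Kneading ends at 6:38 PM − 524 min = 9:54 AM.

9:54 AM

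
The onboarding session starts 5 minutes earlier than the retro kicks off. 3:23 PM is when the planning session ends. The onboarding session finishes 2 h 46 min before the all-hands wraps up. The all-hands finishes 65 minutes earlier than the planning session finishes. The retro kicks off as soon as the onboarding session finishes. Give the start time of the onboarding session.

11:27 AM

The all-hands ends at 3:23 PM − 65 min = 2:18 PM.
The onboarding session ends at 2:18 PM − 166 min = 11:32 AM.
So the retro starts at 11:32 AM.
The onboarding session starts at 11:32 AM − 5 min = 11:27 AM.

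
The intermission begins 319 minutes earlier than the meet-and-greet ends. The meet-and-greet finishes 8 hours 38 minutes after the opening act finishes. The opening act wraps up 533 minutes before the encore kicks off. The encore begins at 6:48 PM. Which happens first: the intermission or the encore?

the intermission

The opening act ends at 6:48 PM − 533 min = 9:55 AM.
The meet-and-greet ends at 9:55 AM + 518 min = 6:33 PM.
The intermission starts at 6:33 PM − 319 min = 1:14 PM.
The intermission starts at 1:14 PM and the encore starts at 6:48 PM, so the intermission is first.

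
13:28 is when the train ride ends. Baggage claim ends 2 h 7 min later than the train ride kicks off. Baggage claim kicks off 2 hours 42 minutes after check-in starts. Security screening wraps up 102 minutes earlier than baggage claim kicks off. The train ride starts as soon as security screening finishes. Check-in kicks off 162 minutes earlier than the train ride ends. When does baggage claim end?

13:53

Check-in starts at 13:28 − 162 min = 10:46.
Baggage claim starts at 10:46 + 162 min = 13:28.
Security screening ends at 13:28 − 102 min = 11:46.
So the train ride starts at 11:46.
Baggage claim ends at 11:46 + 127 min = 13:53.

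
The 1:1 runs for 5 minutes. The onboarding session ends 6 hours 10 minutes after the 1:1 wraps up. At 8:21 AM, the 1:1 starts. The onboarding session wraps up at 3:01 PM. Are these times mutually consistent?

No

The 1:1 ends at 8:21 AM + 5 min = 8:26 AM.
The onboarding session ends at 8:26 AM + 370 min = 2:36 PM.
But the onboarding session is also said to end at 3:01 PM — a 25-minute conflict.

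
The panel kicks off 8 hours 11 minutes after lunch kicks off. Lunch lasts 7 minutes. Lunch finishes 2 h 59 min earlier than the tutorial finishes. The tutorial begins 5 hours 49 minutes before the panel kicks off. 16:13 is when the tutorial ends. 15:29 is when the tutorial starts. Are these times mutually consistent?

Yes

Lunch ends at 16:13 − 179 min = 13:14.
Lunch starts at 13:14 − 7 min = 13:07.
The panel starts at 13:07 + 491 min = 21:18.
The tutorial starts at 21:18 − 349 min = 15:29.
That matches the stated 15:29, so the schedule is consistent.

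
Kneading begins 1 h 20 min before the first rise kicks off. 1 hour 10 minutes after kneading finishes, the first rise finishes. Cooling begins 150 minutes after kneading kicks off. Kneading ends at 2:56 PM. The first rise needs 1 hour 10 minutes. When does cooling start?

The first rise ends at 2:56 PM + 70 min = 4:06 PM.
The first rise starts at 4:06 PM − 70 min = 2:56 PM.
Kneading starts at 2:56 PM − 80 min = 1:36 PM.
Cooling starts at 1:36 PM + 150 min = 4:06 PM.

4:06 PM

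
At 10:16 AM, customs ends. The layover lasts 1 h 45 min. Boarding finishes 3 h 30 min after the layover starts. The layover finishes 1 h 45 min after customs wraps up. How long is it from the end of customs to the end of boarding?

210 minutes

The layover ends at 10:16 AM + 105 min = 12:01 PM.
The layover starts at 12:01 PM − 105 min = 10:16 AM.
Boarding ends at 10:16 AM + 210 min = 1:46 PM.
From 10:16 AM to 1:46 PM is 210 minutes.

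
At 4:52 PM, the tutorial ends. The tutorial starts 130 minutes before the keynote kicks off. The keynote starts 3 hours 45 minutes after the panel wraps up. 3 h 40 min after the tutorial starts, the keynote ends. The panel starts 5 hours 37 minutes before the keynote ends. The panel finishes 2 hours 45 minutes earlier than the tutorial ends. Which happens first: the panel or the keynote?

the panel

The panel ends at 4:52 PM − 165 min = 2:07 PM.
The keynote starts at 2:07 PM + 225 min = 5:52 PM.
The tutorial starts at 5:52 PM − 130 min = 3:42 PM.
The keynote ends at 3:42 PM + 220 min = 7:22 PM.
The panel starts at 7:22 PM − 337 min = 1:45 PM.
The panel starts at 1:45 PM and the keynote starts at 5:52 PM, so the panel is first.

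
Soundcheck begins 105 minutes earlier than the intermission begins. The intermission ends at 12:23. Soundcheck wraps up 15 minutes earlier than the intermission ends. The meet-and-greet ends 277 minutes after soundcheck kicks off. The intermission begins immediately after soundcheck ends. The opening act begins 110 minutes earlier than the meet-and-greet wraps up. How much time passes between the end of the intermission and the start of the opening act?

Soundcheck ends at 12:23 − 15 min = 12:08.
So the intermission starts at 12:08.
Soundcheck starts at 12:08 − 105 min = 10:23.
The meet-and-greet ends at 10:23 + 277 min = 15:00.
The opening act starts at 15:00 − 110 min = 13:10.
From 12:23 to 13:10 is 47 minutes.

47 minutes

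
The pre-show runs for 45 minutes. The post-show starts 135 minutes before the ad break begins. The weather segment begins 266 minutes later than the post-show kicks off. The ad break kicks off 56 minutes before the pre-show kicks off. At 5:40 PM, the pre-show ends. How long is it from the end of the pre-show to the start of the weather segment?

The pre-show starts at 5:40 PM − 45 min = 4:55 PM.
The ad break starts at 4:55 PM − 56 min = 3:59 PM.
The post-show starts at 3:59 PM − 135 min = 1:44 PM.
The weather segment starts at 1:44 PM + 266 min = 6:10 PM.
From 5:40 PM to 6:10 PM is 30 minutes.

30 minutes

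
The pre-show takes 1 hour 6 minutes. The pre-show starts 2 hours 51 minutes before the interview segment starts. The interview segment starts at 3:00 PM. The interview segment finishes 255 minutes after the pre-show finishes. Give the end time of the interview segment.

5:30 PM

The pre-show starts at 3:00 PM − 171 min = 12:09 PM.
The pre-show ends at 12:09 PM + 66 min = 1:15 PM.
The interview segment ends at 1:15 PM + 255 min = 5:30 PM.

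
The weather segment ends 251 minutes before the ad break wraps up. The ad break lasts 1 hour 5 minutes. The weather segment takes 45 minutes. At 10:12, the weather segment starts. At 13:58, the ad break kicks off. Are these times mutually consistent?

No

The ad break ends at 13:58 + 65 min = 15:03.
The weather segment ends at 15:03 − 251 min = 10:52.
The weather segment starts at 10:52 − 45 min = 10:07.
But the weather segment is also said to start at 10:12 — a 5-minute conflict.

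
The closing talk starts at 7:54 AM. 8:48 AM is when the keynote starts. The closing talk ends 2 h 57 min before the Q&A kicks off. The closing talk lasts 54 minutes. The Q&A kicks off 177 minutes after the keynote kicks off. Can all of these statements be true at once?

The Q&A starts at 8:48 AM + 177 min = 11:45 AM.
The closing talk ends at 11:45 AM − 177 min = 8:48 AM.
The closing talk starts at 8:48 AM − 54 min = 7:54 AM.
That matches the stated 7:54 AM, so the schedule is consistent.

Yes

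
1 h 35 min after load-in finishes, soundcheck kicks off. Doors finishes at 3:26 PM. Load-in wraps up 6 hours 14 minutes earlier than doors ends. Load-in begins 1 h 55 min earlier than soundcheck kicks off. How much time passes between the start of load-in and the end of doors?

Load-in ends at 3:26 PM − 374 min = 9:12 AM.
Soundcheck starts at 9:12 AM + 95 min = 10:47 AM.
Load-in starts at 10:47 AM − 115 min = 8:52 AM.
From 8:52 AM to 3:26 PM is 6 h 34 min.

6 h 34 min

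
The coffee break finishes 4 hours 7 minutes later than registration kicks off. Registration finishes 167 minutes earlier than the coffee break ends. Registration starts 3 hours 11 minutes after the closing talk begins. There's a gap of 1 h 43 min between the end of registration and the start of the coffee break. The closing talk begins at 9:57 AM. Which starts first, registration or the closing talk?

the closing talk

Registration starts at 9:57 AM + 191 min = 1:08 PM.
Registration starts at 1:08 PM and the closing talk starts at 9:57 AM, so the closing talk is first.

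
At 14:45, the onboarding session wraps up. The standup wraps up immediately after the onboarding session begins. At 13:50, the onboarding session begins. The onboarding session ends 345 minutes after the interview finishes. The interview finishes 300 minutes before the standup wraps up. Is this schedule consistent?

No

The standup ends at 13:50.
The interview ends at 13:50 − 300 min = 08:50.
The onboarding session ends at 08:50 + 345 min = 14:35.
But the onboarding session is also said to end at 14:45 — a 10-minute conflict.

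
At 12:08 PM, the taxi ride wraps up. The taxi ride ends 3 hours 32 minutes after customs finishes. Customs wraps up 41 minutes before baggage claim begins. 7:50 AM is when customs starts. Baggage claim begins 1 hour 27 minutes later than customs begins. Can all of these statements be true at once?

Yes

Baggage claim starts at 7:50 AM + 87 min = 9:17 AM.
Customs ends at 9:17 AM − 41 min = 8:36 AM.
The taxi ride ends at 8:36 AM + 212 min = 12:08 PM.
That matches the stated 12:08 PM, so the schedule is consistent.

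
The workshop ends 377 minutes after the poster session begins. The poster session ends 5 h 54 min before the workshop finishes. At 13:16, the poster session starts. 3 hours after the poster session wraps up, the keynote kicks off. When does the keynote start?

The workshop ends at 13:16 + 377 min = 19:33.
The poster session ends at 19:33 − 354 min = 13:39.
The keynote starts at 13:39 + 180 min = 16:39.

16:39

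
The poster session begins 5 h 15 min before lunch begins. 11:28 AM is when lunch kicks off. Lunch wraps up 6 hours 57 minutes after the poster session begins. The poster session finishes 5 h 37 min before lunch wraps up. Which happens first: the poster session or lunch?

the poster session

The poster session starts at 11:28 AM − 315 min = 6:13 AM.
The poster session starts at 6:13 AM and lunch starts at 11:28 AM, so the poster session is first.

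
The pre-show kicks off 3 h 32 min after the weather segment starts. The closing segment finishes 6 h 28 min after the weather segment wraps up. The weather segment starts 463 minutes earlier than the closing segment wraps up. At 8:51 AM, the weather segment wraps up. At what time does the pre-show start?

11:08 AM

The closing segment ends at 8:51 AM + 388 min = 3:19 PM.
The weather segment starts at 3:19 PM − 463 min = 7:36 AM.
The pre-show starts at 7:36 AM + 212 min = 11:08 AM.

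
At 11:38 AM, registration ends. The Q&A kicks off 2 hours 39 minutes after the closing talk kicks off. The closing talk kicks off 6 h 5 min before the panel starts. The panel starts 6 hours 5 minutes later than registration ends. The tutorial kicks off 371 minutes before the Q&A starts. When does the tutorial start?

8:06 AM

The panel starts at 11:38 AM + 365 min = 5:43 PM.
The closing talk starts at 5:43 PM − 365 min = 11:38 AM.
The Q&A starts at 11:38 AM + 159 min = 2:17 PM.
The tutorial starts at 2:17 PM − 371 min = 8:06 AM.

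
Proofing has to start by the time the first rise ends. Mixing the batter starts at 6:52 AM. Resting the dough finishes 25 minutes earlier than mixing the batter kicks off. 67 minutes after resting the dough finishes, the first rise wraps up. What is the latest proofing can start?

Resting the dough ends at 6:52 AM − 25 min = 6:27 AM.
The first rise ends at 6:27 AM + 67 min = 7:34 AM.
Proofing is bounded by the first rise, so the latest it can start is 7:34 AM.

7:34 AM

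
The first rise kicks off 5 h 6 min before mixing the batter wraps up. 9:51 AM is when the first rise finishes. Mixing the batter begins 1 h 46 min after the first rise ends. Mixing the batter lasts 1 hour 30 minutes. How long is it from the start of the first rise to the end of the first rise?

Mixing the batter starts at 9:51 AM + 106 min = 11:37 AM.
Mixing the batter ends at 11:37 AM + 90 min = 1:07 PM.
The first rise starts at 1:07 PM − 306 min = 8:01 AM.
From 8:01 AM to 9:51 AM is 1 h 50 min.

1 h 50 min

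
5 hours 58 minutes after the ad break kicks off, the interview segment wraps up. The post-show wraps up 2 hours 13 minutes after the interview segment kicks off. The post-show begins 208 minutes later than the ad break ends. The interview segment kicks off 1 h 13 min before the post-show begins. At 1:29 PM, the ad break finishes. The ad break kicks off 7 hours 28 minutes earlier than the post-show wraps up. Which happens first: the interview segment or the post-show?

The post-show starts at 1:29 PM + 208 min = 4:57 PM.
The interview segment starts at 4:57 PM − 73 min = 3:44 PM.
The interview segment starts at 3:44 PM and the post-show starts at 4:57 PM, so the interview segment is first.

the interview segment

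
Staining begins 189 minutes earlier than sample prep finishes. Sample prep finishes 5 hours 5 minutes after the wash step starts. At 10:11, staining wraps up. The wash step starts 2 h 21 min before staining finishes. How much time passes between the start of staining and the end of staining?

The wash step starts at 10:11 − 141 min = 07:50.
Sample prep ends at 07:50 + 305 min = 12:55.
Staining starts at 12:55 − 189 min = 09:46.
From 09:46 to 10:11 is 25 minutes.

25 minutes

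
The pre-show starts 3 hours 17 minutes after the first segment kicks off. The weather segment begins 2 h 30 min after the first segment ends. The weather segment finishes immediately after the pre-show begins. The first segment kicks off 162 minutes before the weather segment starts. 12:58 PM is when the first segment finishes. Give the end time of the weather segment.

The weather segment starts at 12:58 PM + 150 min = 3:28 PM.
The first segment starts at 3:28 PM − 162 min = 12:46 PM.
The pre-show starts at 12:46 PM + 197 min = 4:03 PM.
So the weather segment ends at 4:03 PM.

4:03 PM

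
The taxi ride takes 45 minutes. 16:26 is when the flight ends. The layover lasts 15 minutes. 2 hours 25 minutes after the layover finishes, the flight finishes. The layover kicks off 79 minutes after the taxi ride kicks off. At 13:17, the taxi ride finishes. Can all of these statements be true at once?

No

The taxi ride starts at 13:17 − 45 min = 12:32.
The layover starts at 12:32 + 79 min = 13:51.
The layover ends at 13:51 + 15 min = 14:06.
The flight ends at 14:06 + 145 min = 16:31.
But the flight is also said to end at 16:26 — a 5-minute conflict.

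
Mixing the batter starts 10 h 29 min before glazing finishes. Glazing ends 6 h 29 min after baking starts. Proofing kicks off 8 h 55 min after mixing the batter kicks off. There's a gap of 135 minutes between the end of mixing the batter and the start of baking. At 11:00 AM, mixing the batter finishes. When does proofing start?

Baking starts at 11:00 AM + 135 min = 1:15 PM.
Glazing ends at 1:15 PM + 389 min = 7:44 PM.
Mixing the batter starts at 7:44 PM − 629 min = 9:15 AM.
Proofing starts at 9:15 AM + 535 min = 6:10 PM.

6:10 PM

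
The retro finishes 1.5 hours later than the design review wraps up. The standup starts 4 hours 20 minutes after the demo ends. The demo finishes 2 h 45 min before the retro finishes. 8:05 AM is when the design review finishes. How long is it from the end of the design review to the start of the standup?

3 h 5 min

The retro ends at 8:05 AM + 90 min = 9:35 AM.
The demo ends at 9:35 AM − 165 min = 6:50 AM.
The standup starts at 6:50 AM + 260 min = 11:10 AM.
From 8:05 AM to 11:10 AM is 3 h 5 min.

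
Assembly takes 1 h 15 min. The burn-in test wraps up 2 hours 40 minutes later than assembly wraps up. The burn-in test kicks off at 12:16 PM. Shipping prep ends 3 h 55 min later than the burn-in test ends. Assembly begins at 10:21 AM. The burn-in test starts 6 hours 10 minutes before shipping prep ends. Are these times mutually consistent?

No

Assembly ends at 10:21 AM + 75 min = 11:36 AM.
The burn-in test ends at 11:36 AM + 160 min = 2:16 PM.
Shipping prep ends at 2:16 PM + 235 min = 6:11 PM.
The burn-in test starts at 6:11 PM − 370 min = 12:01 PM.
But the burn-in test is also said to start at 12:16 PM — a 15-minute conflict.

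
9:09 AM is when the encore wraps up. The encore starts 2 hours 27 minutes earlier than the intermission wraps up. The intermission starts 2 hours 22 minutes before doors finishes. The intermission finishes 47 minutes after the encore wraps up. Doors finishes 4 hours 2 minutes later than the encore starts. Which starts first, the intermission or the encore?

the encore

The intermission ends at 9:09 AM + 47 min = 9:56 AM.
The encore starts at 9:56 AM − 147 min = 7:29 AM.
Doors ends at 7:29 AM + 242 min = 11:31 AM.
The intermission starts at 11:31 AM − 142 min = 9:09 AM.
The intermission starts at 9:09 AM and the encore starts at 7:29 AM, so the encore is first.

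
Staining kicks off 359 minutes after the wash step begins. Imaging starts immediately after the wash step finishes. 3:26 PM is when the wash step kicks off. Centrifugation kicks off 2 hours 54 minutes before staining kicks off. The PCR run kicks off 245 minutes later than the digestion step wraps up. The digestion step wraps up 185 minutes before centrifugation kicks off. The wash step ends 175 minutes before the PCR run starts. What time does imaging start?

Staining starts at 3:26 PM + 359 min = 9:25 PM.
Centrifugation starts at 9:25 PM − 174 min = 6:31 PM.
The digestion step ends at 6:31 PM − 185 min = 3:26 PM.
The PCR run starts at 3:26 PM + 245 min = 7:31 PM.
The wash step ends at 7:31 PM − 175 min = 4:36 PM.
So imaging starts at 4:36 PM.

4:36 PM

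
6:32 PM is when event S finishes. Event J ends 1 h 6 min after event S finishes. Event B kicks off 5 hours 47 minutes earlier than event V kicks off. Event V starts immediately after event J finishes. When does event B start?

1:51 PM

Event J ends at 6:32 PM + 66 min = 7:38 PM.
So event V starts at 7:38 PM.
Event B starts at 7:38 PM − 347 min = 1:51 PM.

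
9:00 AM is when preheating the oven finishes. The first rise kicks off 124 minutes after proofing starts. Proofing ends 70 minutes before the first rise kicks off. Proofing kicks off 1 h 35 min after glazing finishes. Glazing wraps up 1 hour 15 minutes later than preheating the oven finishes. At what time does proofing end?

Glazing ends at 9:00 AM + 75 min = 10:15 AM.
Proofing starts at 10:15 AM + 95 min = 11:50 AM.
The first rise starts at 11:50 AM + 124 min = 1:54 PM.
Proofing ends at 1:54 PM − 70 min = 12:44 PM.

12:44 PM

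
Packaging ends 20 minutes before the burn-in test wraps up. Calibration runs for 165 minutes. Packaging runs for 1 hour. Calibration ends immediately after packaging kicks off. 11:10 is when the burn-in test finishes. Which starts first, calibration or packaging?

Packaging ends at 11:10 − 20 min = 10:50.
Packaging starts at 10:50 − 60 min = 09:50.
So calibration ends at 09:50.
Calibration starts at 09:50 − 165 min = 07:05.
Calibration starts at 07:05 and packaging starts at 09:50, so calibration is first.

calibration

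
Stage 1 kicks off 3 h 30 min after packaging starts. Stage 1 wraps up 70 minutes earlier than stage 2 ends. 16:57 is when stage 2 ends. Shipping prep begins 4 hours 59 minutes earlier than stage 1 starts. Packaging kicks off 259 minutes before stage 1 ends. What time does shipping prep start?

Stage 1 ends at 16:57 − 70 min = 15:47.
Packaging starts at 15:47 − 259 min = 11:28.
Stage 1 starts at 11:28 + 210 min = 14:58.
Shipping prep starts at 14:58 − 299 min = 09:59.

09:59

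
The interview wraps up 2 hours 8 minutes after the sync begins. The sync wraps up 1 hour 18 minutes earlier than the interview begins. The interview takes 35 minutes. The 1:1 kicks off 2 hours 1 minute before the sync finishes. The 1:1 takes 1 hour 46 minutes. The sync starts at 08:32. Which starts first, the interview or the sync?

the sync

The interview ends at 08:32 + 128 min = 10:40.
The interview starts at 10:40 − 35 min = 10:05.
The interview starts at 10:05 and the sync starts at 08:32, so the sync is first.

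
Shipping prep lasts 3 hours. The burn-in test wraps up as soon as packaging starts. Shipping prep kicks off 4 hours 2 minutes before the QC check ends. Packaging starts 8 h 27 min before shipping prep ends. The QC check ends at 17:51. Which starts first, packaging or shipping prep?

Shipping prep starts at 17:51 − 242 min = 13:49.
Shipping prep ends at 13:49 + 180 min = 16:49.
Packaging starts at 16:49 − 507 min = 08:22.
Packaging starts at 08:22 and shipping prep starts at 13:49, so packaging is first.

packaging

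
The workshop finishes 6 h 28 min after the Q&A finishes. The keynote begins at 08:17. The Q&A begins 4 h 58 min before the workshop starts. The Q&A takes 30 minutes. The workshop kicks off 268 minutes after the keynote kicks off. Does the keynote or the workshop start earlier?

The workshop starts at 08:17 + 268 min = 12:45.
The keynote starts at 08:17 and the workshop starts at 12:45, so the keynote is first.

the keynote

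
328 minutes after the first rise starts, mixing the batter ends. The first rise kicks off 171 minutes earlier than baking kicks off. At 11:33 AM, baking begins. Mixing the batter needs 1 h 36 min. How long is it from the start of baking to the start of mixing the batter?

1 hour 1 minute

The first rise starts at 11:33 AM − 171 min = 8:42 AM.
Mixing the batter ends at 8:42 AM + 328 min = 2:10 PM.
Mixing the batter starts at 2:10 PM − 96 min = 12:34 PM.
From 11:33 AM to 12:34 PM is 1 hour 1 minute.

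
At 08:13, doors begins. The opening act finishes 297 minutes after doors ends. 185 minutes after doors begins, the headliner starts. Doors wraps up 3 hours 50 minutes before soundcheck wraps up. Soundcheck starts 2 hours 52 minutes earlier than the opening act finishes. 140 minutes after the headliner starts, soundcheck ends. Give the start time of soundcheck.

11:53

The headliner starts at 08:13 + 185 min = 11:18.
Soundcheck ends at 11:18 + 140 min = 13:38.
Doors ends at 13:38 − 230 min = 09:48.
The opening act ends at 09:48 + 297 min = 14:45.
Soundcheck starts at 14:45 − 172 min = 11:53.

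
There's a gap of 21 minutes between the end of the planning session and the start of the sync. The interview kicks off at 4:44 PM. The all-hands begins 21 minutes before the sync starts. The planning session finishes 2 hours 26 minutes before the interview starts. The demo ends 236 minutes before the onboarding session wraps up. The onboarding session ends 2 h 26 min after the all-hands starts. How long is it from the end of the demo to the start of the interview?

The planning session ends at 4:44 PM − 146 min = 2:18 PM.
The sync starts at 2:18 PM + 21 min = 2:39 PM.
The all-hands starts at 2:39 PM − 21 min = 2:18 PM.
The onboarding session ends at 2:18 PM + 146 min = 4:44 PM.
The demo ends at 4:44 PM − 236 min = 12:48 PM.
From 12:48 PM to 4:44 PM is 3 h 56 min.

3 h 56 min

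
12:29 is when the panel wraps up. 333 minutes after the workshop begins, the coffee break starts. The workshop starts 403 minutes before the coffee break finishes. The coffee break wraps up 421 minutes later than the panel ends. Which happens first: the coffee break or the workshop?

the workshop

The coffee break ends at 12:29 + 421 min = 19:30.
The workshop starts at 19:30 − 403 min = 12:47.
The coffee break starts at 12:47 + 333 min = 18:20.
The coffee break starts at 18:20 and the workshop starts at 12:47, so the workshop is first.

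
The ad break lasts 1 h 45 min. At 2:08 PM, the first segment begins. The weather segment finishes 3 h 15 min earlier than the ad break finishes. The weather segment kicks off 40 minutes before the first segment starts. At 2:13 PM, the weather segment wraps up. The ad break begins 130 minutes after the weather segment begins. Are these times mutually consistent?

The weather segment starts at 2:08 PM − 40 min = 1:28 PM.
The ad break starts at 1:28 PM + 130 min = 3:38 PM.
The ad break ends at 3:38 PM + 105 min = 5:23 PM.
The weather segment ends at 5:23 PM − 195 min = 2:08 PM.
But the weather segment is also said to end at 2:13 PM — a 5-minute conflict.

No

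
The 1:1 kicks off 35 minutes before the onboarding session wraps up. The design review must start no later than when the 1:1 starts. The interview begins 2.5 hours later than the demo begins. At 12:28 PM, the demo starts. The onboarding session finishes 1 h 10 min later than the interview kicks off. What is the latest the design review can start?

The interview starts at 12:28 PM + 150 min = 2:58 PM.
The onboarding session ends at 2:58 PM + 70 min = 4:08 PM.
The 1:1 starts at 4:08 PM − 35 min = 3:33 PM.
The design review is bounded by the 1:1, so the latest it can start is 3:33 PM.

3:33 PM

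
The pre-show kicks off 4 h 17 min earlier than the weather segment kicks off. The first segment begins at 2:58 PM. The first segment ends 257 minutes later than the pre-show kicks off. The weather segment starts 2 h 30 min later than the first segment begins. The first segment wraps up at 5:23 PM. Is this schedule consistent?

The weather segment starts at 2:58 PM + 150 min = 5:28 PM.
The pre-show starts at 5:28 PM − 257 min = 1:11 PM.
The first segment ends at 1:11 PM + 257 min = 5:28 PM.
But the first segment is also said to end at 5:23 PM — a 5-minute conflict.

No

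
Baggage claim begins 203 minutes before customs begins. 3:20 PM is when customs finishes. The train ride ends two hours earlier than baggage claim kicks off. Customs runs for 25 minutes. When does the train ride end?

9:32 AM

Customs starts at 3:20 PM − 25 min = 2:55 PM.
Baggage claim starts at 2:55 PM − 203 min = 11:32 AM.
The train ride ends at 11:32 AM − 120 min = 9:32 AM.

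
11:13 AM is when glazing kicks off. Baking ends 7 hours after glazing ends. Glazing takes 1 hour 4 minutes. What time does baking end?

Glazing ends at 11:13 AM + 64 min = 12:17 PM.
Baking ends at 12:17 PM + 420 min = 7:17 PM.

7:17 PM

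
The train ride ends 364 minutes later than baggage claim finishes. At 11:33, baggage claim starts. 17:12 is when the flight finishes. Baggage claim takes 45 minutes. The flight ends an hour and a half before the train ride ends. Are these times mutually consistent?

Baggage claim ends at 11:33 + 45 min = 12:18.
The train ride ends at 12:18 + 364 min = 18:22.
The flight ends at 18:22 − 90 min = 16:52.
But the flight is also said to end at 17:12 — a 20-minute conflict.

No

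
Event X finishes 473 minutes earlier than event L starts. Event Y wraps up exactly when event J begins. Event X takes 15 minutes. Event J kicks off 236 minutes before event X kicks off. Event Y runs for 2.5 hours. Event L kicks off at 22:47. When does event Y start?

08:13

Event X ends at 22:47 − 473 min = 14:54.
Event X starts at 14:54 − 15 min = 14:39.
Event J starts at 14:39 − 236 min = 10:43.
So event Y ends at 10:43.
Event Y starts at 10:43 − 150 min = 08:13.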